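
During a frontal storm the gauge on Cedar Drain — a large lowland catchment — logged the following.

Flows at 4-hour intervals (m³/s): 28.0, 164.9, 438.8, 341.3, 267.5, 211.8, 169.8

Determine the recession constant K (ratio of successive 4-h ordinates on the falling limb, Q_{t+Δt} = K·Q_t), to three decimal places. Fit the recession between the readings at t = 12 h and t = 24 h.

K ≈ 0.792

Using the recession-limb readings at t = 12 h and t = 24 h: Q falls from 341.3 to 169.8 m³/s over 3 intervals.
K = (Q₂/Q₁)^(1/3) = (169.8/341.3)^(1/3) = 0.792.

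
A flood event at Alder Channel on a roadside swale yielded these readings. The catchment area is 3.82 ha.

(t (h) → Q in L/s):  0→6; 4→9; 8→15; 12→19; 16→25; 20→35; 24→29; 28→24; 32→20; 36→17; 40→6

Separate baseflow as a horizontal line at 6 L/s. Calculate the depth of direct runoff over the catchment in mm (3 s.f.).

d ≈ 52.4 mm

Direct runoff: 0.0, 3.0, 9.0, 13.0, 19.0, 29.0, 23.0, 18.0, 14.0, 11.0, 0.0 L/s; ΣQ_DR = 139.0 L/s.
V = ΣQ_DR · Δt = 139.0 × 14400 s = 2.002 × 10^6 L.
Over A = 3.82 ha, depth = V / A = 52.4 mm.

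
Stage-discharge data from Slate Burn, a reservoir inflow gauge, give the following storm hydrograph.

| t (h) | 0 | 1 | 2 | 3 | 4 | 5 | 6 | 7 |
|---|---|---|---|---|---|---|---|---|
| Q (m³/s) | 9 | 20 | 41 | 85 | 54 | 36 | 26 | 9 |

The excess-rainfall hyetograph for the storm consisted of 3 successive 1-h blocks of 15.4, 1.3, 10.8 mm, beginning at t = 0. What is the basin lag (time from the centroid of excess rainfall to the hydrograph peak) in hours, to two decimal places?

t_L ≈ 1.67 h

Centroid of excess rainfall: t_c = Σ P_i·t̄_i / ΣP_i = 1.3327 h (block centres at 0.5, 1.5, 2.5 h).
Hydrograph peak occurs at t = 3 h, so basin lag t_L = 3 − 1.3327 = 1.67 h.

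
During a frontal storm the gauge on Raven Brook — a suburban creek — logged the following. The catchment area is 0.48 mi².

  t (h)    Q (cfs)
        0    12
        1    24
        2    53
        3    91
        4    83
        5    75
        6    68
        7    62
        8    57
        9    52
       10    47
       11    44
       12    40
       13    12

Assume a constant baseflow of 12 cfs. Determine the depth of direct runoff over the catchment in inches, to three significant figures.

Direct runoff: 0.0, 12.0, 41.0, 79.0, 71.0, 63.0, 56.0, 50.0, 45.0, 40.0, 35.0, 32.0, 28.0, 0.0 cfs; ΣQ_DR = 552.0 cfs.
V = ΣQ_DR · Δt = 552.0 × 3600 s = 1.987 × 10^6 ft³.
Over A = 0.48 mi², depth = V / A = 1.78 in.

d ≈ 1.78 in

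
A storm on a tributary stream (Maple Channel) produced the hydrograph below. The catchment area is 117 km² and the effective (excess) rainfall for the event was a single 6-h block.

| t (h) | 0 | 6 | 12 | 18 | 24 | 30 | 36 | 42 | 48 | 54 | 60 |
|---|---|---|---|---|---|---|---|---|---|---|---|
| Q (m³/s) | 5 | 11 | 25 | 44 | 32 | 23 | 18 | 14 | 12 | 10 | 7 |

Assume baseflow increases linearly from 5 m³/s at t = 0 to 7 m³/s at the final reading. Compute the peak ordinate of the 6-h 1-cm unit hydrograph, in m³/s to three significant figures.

U_p ≈ 15.4 m³/s

Direct runoff: 0.00, 5.80, 19.60, 38.40, 26.20, 17.00, 11.80, 7.60, 5.40, 3.20, 0.00 m³/s; ΣQ_DR = 135.0 m³/s, peak = 38.40 m³/s.
Runoff depth d = ΣQ_DR·Δt / A = 135.0 × 21600 / (117 km²) = 24.92 mm.
The 1-cm UH is the DRH scaled by (10 mm)/d, so U_p = 38.40 × 10/24.92 = 15.4 m³/s.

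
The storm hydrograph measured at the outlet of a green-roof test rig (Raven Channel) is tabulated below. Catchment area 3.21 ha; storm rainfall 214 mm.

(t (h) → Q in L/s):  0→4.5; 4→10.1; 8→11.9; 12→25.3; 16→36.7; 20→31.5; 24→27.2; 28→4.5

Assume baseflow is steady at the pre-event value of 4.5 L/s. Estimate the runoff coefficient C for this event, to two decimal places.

C ≈ 0.24

ΣQ_DR = 115.7 L/s; V = ΣQ_DR·Δt = 1.666 × 10^6 L.
Runoff depth d = V / A = 51.90 mm.
C = d / P = 51.90 / 214 = 0.24.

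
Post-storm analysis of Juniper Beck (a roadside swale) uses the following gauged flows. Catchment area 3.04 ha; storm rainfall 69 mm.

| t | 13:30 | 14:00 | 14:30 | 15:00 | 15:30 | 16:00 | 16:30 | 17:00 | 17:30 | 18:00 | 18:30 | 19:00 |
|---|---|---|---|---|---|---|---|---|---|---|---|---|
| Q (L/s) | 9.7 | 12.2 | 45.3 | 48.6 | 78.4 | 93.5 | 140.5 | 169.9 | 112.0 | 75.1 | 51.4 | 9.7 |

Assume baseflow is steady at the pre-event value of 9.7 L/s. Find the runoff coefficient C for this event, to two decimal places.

ΣQ_DR = 729.9 L/s; V = ΣQ_DR·Δt = 1.314 × 10^6 L.
Runoff depth d = V / A = 43.22 mm.
C = d / P = 43.22 / 69 = 0.63.

C ≈ 0.63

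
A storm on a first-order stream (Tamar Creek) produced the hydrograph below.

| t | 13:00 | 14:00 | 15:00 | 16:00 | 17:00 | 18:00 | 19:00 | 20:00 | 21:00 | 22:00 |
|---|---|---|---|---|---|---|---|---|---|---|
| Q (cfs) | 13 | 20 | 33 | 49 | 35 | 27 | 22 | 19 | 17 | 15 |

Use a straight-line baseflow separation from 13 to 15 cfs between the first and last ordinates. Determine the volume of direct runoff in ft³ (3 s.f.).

V ≈ 3.96 × 10^5 ft³

Direct-runoff ordinates (Q − Q_b): 0.00, 6.78, 19.56, 35.33, 21.11, 12.89, 7.67, 4.44, 2.22, 0.00 cfs.
ΣQ_DR = 110.0 cfs.
With Δt = 1 h = 3600 s, V = ΣQ_DR · Δt = 110.0 × 3600 = 3.96 × 10^5 ft³.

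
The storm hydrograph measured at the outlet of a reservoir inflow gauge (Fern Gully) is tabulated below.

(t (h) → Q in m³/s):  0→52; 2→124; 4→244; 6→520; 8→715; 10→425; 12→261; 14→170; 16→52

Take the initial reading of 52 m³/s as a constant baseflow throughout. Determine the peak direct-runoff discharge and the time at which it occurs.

Subtracting baseflow gives direct-runoff ordinates: 0.0, 72.0, 192.0, 468.0, 663.0, 373.0, 209.0, 118.0, 0.0 m³/s.
The maximum is 663.0 m³/s, occurring at the reading for t = 8 h.

Q_p = 663.0 m³/s at t = 8 h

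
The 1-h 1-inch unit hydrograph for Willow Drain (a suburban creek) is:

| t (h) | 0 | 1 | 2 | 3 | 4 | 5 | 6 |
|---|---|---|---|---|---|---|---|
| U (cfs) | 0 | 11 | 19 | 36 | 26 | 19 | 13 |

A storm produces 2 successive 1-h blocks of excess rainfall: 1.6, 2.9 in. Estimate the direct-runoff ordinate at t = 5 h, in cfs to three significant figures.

By discrete convolution, Q_j = Σ (P_i / 1 in) · U_{j−i}.
At t = 5 h (j=5): Q = (1.6/1)·19 + (2.9/1)·26 = 106 cfs.

Q ≈ 106 cfs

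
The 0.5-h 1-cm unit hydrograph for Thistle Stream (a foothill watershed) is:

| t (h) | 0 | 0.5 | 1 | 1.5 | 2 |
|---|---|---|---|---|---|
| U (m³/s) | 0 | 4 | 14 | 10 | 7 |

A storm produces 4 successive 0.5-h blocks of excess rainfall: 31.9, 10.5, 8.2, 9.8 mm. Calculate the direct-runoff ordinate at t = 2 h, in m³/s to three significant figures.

Q ≈ 48.2 m³/s

By discrete convolution, Q_j = Σ (P_i / 10 mm) · U_{j−i}.
At t = 2 h (j=4): Q = (31.9/10)·7 + (10.5/10)·10 + (8.2/10)·14 + (9.8/10)·4 = 48.2 m³/s.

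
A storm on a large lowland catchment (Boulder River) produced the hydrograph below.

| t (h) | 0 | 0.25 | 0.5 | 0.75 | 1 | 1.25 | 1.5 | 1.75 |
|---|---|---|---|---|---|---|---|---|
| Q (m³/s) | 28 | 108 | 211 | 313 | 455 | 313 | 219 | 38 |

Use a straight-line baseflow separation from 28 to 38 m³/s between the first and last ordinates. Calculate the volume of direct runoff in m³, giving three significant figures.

Direct-runoff ordinates (Q − Q_b): 0.00, 78.57, 180.14, 280.71, 421.29, 277.86, 182.43, 0.00 m³/s.
ΣQ_DR = 1421 m³/s.
With Δt = 0.25 h = 900 s, V = ΣQ_DR · Δt = 1421 × 900 = 1.28 × 10^6 m³.

V ≈ 1.28 × 10^6 m³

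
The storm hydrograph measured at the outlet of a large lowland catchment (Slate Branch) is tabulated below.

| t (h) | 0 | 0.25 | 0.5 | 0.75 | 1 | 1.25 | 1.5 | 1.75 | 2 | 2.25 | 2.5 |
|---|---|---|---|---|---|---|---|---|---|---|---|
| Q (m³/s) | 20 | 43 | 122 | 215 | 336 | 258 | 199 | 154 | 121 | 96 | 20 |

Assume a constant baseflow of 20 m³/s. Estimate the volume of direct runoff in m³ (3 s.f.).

V ≈ 1.23 × 10^6 m³

Direct-runoff ordinates (Q − Q_b): 0.0, 23.0, 102.0, 195.0, 316.0, 238.0, 179.0, 134.0, 101.0, 76.0, 0.0 m³/s.
ΣQ_DR = 1364 m³/s.
With Δt = 0.25 h = 900 s, V = ΣQ_DR · Δt = 1364 × 900 = 1.23 × 10^6 m³.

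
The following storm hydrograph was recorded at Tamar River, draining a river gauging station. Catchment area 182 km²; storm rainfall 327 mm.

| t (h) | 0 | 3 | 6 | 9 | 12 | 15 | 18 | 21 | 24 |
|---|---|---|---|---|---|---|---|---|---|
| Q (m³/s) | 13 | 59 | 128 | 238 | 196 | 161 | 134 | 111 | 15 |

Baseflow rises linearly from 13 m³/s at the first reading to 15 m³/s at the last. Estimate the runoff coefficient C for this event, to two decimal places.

ΣQ_DR = 929.0 m³/s; V = ΣQ_DR·Δt = 1.003 × 10^7 m³.
Runoff depth d = V / A = 55.13 mm.
C = d / P = 55.13 / 327 = 0.17.

C ≈ 0.17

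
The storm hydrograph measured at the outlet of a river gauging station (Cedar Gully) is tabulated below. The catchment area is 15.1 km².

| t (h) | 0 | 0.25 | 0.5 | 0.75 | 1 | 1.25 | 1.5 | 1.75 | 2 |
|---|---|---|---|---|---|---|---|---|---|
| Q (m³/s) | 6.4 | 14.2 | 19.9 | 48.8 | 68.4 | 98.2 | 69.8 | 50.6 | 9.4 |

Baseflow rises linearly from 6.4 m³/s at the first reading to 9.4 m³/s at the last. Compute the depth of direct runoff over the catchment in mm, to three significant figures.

Direct runoff: 0.00, 7.42, 12.75, 41.27, 60.50, 89.92, 61.15, 41.58, 0.00 m³/s; ΣQ_DR = 314.6 m³/s.
V = ΣQ_DR · Δt = 314.6 × 900 s = 2.831 × 10^5 m³.
Over A = 15.1 km², depth = V / A = 18.8 mm.

d ≈ 18.8 mm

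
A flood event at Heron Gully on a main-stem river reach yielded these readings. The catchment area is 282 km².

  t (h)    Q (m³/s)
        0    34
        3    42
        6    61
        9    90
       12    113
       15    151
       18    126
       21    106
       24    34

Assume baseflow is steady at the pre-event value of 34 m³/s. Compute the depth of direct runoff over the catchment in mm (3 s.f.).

d ≈ 17.3 mm

Direct runoff: 0.0, 8.0, 27.0, 56.0, 79.0, 117.0, 92.0, 72.0, 0.0 m³/s; ΣQ_DR = 451.0 m³/s.
V = ΣQ_DR · Δt = 451.0 × 10800 s = 4.871 × 10^6 m³.
Over A = 282 km², depth = V / A = 17.3 mm.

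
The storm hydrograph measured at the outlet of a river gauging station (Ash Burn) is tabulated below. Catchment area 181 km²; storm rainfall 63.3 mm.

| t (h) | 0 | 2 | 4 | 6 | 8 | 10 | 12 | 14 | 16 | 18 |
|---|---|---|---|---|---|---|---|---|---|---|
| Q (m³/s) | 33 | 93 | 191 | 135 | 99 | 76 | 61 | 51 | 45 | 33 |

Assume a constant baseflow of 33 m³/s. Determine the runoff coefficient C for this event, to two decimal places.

C ≈ 0.31

ΣQ_DR = 487.0 m³/s; V = ΣQ_DR·Δt = 3.506 × 10^6 m³.
Runoff depth d = V / A = 19.37 mm.
C = d / P = 19.37 / 63.3 = 0.31.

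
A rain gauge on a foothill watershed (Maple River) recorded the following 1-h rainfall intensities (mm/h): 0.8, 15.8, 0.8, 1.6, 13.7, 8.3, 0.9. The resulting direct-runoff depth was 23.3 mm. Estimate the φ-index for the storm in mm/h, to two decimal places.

φ ≈ 4.83 mm/h

Only the 3 blocks with intensity above φ contribute runoff: 15.8, 13.7, 8.3 mm/h.
Σ(I−φ)·Δt = d  ⇒  (15.8+13.7+8.3 − 3φ)·1 = 23.3
φ = (37.80 − 23.3/1) / 3 = 4.83 mm/h.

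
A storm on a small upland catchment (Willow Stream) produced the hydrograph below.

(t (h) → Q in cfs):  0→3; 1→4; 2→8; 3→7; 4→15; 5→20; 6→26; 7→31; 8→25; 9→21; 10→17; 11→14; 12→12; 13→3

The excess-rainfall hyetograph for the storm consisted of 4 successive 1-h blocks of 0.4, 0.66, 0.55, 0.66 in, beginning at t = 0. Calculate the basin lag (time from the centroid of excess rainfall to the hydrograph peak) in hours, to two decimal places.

t_L ≈ 4.85 h

Centroid of excess rainfall: t_c = Σ P_i·t̄_i / ΣP_i = 2.1476 h (block centres at 0.5, 1.5, 2.5, 3.5 h).
Hydrograph peak occurs at t = 7 h, so basin lag t_L = 7 − 2.1476 = 4.85 h.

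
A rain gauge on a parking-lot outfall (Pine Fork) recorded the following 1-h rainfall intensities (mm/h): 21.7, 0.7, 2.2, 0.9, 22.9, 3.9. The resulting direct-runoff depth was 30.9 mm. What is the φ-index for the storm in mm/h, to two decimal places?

φ ≈ 6.85 mm/h

Only the 2 blocks with intensity above φ contribute runoff: 21.7, 22.9 mm/h.
Σ(I−φ)·Δt = d  ⇒  (21.7+22.9 − 2φ)·1 = 30.9
φ = (44.60 − 30.9/1) / 2 = 6.85 mm/h.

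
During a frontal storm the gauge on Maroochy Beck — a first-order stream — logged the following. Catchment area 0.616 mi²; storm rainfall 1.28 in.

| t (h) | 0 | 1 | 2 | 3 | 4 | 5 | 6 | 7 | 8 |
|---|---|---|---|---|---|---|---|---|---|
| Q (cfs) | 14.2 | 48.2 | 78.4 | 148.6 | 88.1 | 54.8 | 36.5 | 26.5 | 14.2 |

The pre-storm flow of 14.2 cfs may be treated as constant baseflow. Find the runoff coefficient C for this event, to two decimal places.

C ≈ 0.75

ΣQ_DR = 381.7 cfs; V = ΣQ_DR·Δt = 1.374 × 10^6 ft³.
Runoff depth d = V / A = 0.9602 in.
C = d / P = 0.9602 / 1.28 = 0.75.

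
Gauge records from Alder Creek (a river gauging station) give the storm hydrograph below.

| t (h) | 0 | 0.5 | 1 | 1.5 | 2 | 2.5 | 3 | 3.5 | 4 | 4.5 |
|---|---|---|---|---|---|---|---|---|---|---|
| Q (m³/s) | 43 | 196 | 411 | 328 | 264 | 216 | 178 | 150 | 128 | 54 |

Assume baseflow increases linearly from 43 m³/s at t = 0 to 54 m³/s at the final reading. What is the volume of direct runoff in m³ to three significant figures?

V ≈ 2.67 × 10^6 m³

Direct-runoff ordinates (Q − Q_b): 0.00, 151.78, 365.56, 281.33, 216.11, 166.89, 127.67, 98.44, 75.22, 0.00 m³/s.
ΣQ_DR = 1483 m³/s.
With Δt = 0.5 h = 1800 s, V = ΣQ_DR · Δt = 1483 × 1800 = 2.67 × 10^6 m³.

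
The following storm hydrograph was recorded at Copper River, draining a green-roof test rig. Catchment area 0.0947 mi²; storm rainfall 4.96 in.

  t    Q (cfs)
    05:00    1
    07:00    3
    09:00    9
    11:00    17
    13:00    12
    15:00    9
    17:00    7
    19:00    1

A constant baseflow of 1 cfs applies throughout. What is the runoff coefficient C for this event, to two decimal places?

ΣQ_DR = 51.00 cfs; V = ΣQ_DR·Δt = 3.672 × 10^5 ft³.
Runoff depth d = V / A = 1.669 in.
C = d / P = 1.669 / 4.96 = 0.34.

C ≈ 0.34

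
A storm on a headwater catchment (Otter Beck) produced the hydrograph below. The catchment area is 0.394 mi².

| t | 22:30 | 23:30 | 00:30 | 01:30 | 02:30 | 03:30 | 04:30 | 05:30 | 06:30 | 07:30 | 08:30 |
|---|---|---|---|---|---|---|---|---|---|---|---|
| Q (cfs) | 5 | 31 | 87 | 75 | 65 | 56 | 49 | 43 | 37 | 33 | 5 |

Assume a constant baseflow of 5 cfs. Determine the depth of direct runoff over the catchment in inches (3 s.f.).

Direct runoff: 0.0, 26.0, 82.0, 70.0, 60.0, 51.0, 44.0, 38.0, 32.0, 28.0, 0.0 cfs; ΣQ_DR = 431.0 cfs.
V = ΣQ_DR · Δt = 431.0 × 3600 s = 1.552 × 10^6 ft³.
Over A = 0.394 mi², depth = V / A = 1.70 in.

d ≈ 1.70 in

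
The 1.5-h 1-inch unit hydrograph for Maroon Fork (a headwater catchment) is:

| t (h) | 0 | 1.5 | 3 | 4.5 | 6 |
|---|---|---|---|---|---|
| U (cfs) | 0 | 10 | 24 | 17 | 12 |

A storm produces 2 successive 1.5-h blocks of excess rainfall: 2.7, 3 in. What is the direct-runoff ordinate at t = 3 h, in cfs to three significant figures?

Q ≈ 94.8 cfs

By discrete convolution, Q_j = Σ (P_i / 1 in) · U_{j−i}.
At t = 3 h (j=2): Q = (2.7/1)·24 + (3/1)·10 = 94.8 cfs.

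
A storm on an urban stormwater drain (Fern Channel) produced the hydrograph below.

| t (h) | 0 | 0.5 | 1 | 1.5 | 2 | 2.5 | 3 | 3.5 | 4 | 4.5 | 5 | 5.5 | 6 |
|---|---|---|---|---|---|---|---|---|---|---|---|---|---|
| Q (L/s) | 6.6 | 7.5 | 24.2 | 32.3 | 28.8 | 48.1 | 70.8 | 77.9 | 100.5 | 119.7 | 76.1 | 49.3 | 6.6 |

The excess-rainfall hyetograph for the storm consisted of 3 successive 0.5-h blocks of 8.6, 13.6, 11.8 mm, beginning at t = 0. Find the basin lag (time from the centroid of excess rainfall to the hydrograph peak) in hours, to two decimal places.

t_L ≈ 3.70 h

Centroid of excess rainfall: t_c = Σ P_i·t̄_i / ΣP_i = 0.7971 h (block centres at 0.25, 0.75, 1.25 h).
Hydrograph peak occurs at t = 4.5 h, so basin lag t_L = 4.5 − 0.7971 = 3.70 h.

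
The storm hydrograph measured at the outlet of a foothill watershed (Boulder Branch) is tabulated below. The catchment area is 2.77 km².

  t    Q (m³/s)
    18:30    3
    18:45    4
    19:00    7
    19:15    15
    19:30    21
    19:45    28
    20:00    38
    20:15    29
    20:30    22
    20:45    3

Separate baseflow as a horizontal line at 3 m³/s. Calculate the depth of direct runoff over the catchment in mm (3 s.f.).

d ≈ 45.5 mm

Direct runoff: 0.0, 1.0, 4.0, 12.0, 18.0, 25.0, 35.0, 26.0, 19.0, 0.0 m³/s; ΣQ_DR = 140.0 m³/s.
V = ΣQ_DR · Δt = 140.0 × 900 s = 1.260 × 10^5 m³.
Over A = 2.77 km², depth = V / A = 45.5 mm.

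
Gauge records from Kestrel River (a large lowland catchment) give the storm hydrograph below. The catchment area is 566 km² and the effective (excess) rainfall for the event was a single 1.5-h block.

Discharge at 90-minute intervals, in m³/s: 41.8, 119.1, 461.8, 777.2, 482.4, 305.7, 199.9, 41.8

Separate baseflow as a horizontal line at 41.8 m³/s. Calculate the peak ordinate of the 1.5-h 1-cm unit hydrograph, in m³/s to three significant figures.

U_p ≈ 368 m³/s

Direct runoff: 0.0, 77.3, 420.0, 735.4, 440.6, 263.9, 158.1, 0.0 m³/s; ΣQ_DR = 2095 m³/s, peak = 735.4 m³/s.
Runoff depth d = ΣQ_DR·Δt / A = 2095 × 5400 / (566 km²) = 19.99 mm.
The 1-cm UH is the DRH scaled by (10 mm)/d, so U_p = 735.4 × 10/19.99 = 368 m³/s.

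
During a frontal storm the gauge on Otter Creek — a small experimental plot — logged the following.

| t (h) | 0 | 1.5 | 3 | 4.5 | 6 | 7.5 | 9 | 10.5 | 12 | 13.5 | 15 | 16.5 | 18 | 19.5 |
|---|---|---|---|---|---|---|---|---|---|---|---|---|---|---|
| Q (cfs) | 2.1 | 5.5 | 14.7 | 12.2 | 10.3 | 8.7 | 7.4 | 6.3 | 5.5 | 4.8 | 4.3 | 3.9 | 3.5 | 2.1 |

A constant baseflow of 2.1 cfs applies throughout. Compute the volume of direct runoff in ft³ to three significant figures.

Direct-runoff ordinates (Q − Q_b): 0.0, 3.4, 12.6, 10.1, 8.2, 6.6, 5.3, 4.2, 3.4, 2.7, 2.2, 1.8, 1.4, 0.0 cfs.
ΣQ_DR = 61.90 cfs.
With Δt = 1.5 h = 5400 s, V = ΣQ_DR · Δt = 61.90 × 5400 = 3.34 × 10^5 ft³.

V ≈ 3.34 × 10^5 ft³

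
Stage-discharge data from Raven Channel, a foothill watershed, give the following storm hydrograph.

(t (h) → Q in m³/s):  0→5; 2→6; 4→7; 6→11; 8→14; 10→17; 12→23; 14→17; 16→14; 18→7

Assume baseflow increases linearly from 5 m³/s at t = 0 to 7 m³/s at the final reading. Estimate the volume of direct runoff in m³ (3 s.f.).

V ≈ 4.39 × 10^5 m³

Direct-runoff ordinates (Q − Q_b): 0.00, 0.78, 1.56, 5.33, 8.11, 10.89, 16.67, 10.44, 7.22, 0.00 m³/s.
ΣQ_DR = 61.00 m³/s.
With Δt = 2 h = 7200 s, V = ΣQ_DR · Δt = 61.00 × 7200 = 4.39 × 10^5 m³.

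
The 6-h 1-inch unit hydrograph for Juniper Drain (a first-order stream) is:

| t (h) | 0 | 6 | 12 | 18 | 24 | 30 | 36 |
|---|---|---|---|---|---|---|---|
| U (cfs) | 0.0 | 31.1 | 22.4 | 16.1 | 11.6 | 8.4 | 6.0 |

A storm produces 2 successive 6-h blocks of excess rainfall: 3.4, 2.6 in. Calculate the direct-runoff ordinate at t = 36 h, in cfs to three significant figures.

By discrete convolution, Q_j = Σ (P_i / 1 in) · U_{j−i}.
At t = 36 h (j=6): Q = (3.4/1)·6.0 + (2.6/1)·8.4 = 42.2 cfs.

Q ≈ 42.2 cfs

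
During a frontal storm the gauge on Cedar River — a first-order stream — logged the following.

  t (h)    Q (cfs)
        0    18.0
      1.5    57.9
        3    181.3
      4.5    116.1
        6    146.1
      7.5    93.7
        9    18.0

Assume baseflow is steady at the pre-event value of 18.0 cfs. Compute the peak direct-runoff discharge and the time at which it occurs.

Subtracting baseflow gives direct-runoff ordinates: 0.0, 39.9, 163.3, 98.1, 128.1, 75.7, 0.0 cfs.
The maximum is 163.3 cfs, occurring at the reading for t = 3 h.

Q_p = 163.3 cfs at t = 3 h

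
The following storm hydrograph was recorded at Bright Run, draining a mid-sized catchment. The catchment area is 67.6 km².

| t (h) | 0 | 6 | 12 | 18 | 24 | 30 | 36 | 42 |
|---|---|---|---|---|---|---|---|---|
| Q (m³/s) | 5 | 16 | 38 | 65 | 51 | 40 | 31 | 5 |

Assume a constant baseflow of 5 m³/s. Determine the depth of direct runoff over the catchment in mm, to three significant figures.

d ≈ 67.4 mm

Direct runoff: 0.0, 11.0, 33.0, 60.0, 46.0, 35.0, 26.0, 0.0 m³/s; ΣQ_DR = 211.0 m³/s.
V = ΣQ_DR · Δt = 211.0 × 21600 s = 4.558 × 10^6 m³.
Over A = 67.6 km², depth = V / A = 67.4 mm.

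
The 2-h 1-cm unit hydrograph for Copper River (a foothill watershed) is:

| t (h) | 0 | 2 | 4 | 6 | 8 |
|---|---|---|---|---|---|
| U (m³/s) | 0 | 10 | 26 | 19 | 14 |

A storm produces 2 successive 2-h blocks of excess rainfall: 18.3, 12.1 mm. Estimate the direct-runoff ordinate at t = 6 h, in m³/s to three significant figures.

By discrete convolution, Q_j = Σ (P_i / 10 mm) · U_{j−i}.
At t = 6 h (j=3): Q = (18.3/10)·19 + (12.1/10)·26 = 66.2 m³/s.

Q ≈ 66.2 m³/s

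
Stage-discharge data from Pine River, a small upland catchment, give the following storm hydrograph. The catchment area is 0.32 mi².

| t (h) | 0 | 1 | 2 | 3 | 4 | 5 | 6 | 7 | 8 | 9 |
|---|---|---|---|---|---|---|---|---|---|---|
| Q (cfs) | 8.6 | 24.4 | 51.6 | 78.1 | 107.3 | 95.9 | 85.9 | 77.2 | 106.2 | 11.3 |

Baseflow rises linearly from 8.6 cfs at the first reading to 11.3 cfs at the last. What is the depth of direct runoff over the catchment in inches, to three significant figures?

Direct runoff: 0.00, 15.50, 42.40, 68.60, 97.50, 85.80, 75.50, 66.50, 95.20, 0.00 cfs; ΣQ_DR = 547.0 cfs.
V = ΣQ_DR · Δt = 547.0 × 3600 s = 1.969 × 10^6 ft³.
Over A = 0.32 mi², depth = V / A = 2.65 in.

d ≈ 2.65 in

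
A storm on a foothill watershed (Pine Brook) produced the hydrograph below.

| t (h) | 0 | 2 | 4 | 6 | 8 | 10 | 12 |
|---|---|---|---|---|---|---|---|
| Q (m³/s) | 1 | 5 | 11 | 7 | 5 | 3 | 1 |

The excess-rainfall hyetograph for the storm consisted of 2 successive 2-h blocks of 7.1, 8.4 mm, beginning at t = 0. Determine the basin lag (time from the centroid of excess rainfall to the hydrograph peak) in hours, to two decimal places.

Centroid of excess rainfall: t_c = Σ P_i·t̄_i / ΣP_i = 2.0839 h (block centres at 1, 3 h).
Hydrograph peak occurs at t = 4 h, so basin lag t_L = 4 − 2.0839 = 1.92 h.

t_L ≈ 1.92 h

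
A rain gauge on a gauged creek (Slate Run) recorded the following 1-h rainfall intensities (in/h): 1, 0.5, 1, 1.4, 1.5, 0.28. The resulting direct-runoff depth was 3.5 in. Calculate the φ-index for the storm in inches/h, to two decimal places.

Only the 5 blocks with intensity above φ contribute runoff: 1, 0.5, 1, 1.4, 1.5 in/h.
Σ(I−φ)·Δt = d  ⇒  (1+0.5+1+1.4+1.5 − 5φ)·1 = 3.5
φ = (5.400 − 3.5/1) / 5 = 0.38 in/h.

φ ≈ 0.38 in/h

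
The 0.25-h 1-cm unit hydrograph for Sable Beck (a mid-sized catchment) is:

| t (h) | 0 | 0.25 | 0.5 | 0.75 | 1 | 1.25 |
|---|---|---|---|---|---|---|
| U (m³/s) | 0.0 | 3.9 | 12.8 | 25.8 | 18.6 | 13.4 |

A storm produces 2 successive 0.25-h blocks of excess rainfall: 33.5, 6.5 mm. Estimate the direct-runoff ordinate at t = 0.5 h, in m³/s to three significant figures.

Q ≈ 45.4 m³/s

By discrete convolution, Q_j = Σ (P_i / 10 mm) · U_{j−i}.
At t = 0.5 h (j=2): Q = (33.5/10)·12.8 + (6.5/10)·3.9 = 45.4 m³/s.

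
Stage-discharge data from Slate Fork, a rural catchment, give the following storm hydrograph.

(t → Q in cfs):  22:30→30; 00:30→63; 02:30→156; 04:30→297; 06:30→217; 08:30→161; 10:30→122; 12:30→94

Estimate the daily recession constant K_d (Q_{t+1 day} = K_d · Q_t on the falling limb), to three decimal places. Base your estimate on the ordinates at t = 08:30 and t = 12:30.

Between t = 08:30 and t = 12:30 the flow falls from 161 to 94 cfs over 2×2 h = 4 h.
Per-interval ratio K = (94/161)^(1/2) = 0.7641; K_d = K^(24/2) = 0.040.

K_d ≈ 0.040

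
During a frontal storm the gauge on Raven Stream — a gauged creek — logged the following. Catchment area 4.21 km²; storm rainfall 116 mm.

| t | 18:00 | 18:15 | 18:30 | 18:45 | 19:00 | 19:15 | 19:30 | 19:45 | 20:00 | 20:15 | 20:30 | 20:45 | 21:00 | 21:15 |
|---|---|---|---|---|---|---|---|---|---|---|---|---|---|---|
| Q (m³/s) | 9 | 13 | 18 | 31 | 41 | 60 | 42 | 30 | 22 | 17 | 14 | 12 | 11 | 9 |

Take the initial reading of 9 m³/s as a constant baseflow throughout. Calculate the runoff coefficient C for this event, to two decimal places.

C ≈ 0.37

ΣQ_DR = 203.0 m³/s; V = ΣQ_DR·Δt = 1.827 × 10^5 m³.
Runoff depth d = V / A = 43.40 mm.
C = d / P = 43.40 / 116 = 0.37.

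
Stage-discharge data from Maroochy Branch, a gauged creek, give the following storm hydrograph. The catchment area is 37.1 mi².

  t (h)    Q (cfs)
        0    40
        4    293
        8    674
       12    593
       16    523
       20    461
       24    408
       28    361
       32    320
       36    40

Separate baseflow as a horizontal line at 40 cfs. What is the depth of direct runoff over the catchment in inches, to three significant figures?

d ≈ 0.554 in

Direct runoff: 0.0, 253.0, 634.0, 553.0, 483.0, 421.0, 368.0, 321.0, 280.0, 0.0 cfs; ΣQ_DR = 3313 cfs.
V = ΣQ_DR · Δt = 3313 × 14400 s = 4.771 × 10^7 ft³.
Over A = 37.1 mi², depth = V / A = 0.554 in.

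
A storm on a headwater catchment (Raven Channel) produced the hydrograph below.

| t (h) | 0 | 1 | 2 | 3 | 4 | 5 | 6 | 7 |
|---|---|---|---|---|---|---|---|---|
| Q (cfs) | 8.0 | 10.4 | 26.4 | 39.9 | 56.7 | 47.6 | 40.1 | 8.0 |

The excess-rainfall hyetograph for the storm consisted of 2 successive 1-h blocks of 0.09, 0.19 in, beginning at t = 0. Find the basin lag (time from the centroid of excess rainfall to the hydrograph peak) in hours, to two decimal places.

Centroid of excess rainfall: t_c = Σ P_i·t̄_i / ΣP_i = 1.1786 h (block centres at 0.5, 1.5 h).
Hydrograph peak occurs at t = 4 h, so basin lag t_L = 4 − 1.1786 = 2.82 h.

t_L ≈ 2.82 h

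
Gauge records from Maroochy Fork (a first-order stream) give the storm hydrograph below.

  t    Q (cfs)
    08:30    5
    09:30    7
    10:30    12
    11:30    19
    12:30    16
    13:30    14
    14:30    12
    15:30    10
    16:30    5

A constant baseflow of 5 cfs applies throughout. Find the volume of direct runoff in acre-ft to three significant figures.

V ≈ 4.55 acre-ft

Direct-runoff ordinates (Q − Q_b): 0.0, 2.0, 7.0, 14.0, 11.0, 9.0, 7.0, 5.0, 0.0 cfs.
ΣQ_DR = 55.00 cfs.
With Δt = 1 h = 3600 s, V = ΣQ_DR · Δt = 55.00 × 3600 = 1.98 × 10^5 ft³ = 4.55 acre-ft.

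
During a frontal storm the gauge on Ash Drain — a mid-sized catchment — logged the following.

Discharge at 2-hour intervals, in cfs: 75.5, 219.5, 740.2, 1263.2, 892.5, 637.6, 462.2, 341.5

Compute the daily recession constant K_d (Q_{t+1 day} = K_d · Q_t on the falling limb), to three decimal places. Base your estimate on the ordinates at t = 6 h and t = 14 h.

Between t = 6 h and t = 14 h the flow falls from 1263.2 to 341.5 cfs over 4×2 h = 8 h.
Per-interval ratio K = (341.5/1263.2)^(1/4) = 0.7211; K_d = K^(24/2) = 0.020.

K_d ≈ 0.020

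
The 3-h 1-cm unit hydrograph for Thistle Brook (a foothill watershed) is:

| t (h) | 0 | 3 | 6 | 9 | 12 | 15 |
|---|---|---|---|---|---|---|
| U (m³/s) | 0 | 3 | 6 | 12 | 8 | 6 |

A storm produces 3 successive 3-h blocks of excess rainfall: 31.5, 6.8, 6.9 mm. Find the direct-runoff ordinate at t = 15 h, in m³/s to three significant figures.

Q ≈ 32.6 m³/s

By discrete convolution, Q_j = Σ (P_i / 10 mm) · U_{j−i}.
At t = 15 h (j=5): Q = (31.5/10)·6 + (6.8/10)·8 + (6.9/10)·12 = 32.6 m³/s.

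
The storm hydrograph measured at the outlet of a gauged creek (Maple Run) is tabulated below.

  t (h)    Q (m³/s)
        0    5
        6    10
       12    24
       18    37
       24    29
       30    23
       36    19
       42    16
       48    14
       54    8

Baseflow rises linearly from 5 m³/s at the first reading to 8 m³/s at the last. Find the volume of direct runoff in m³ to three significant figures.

V ≈ 2.59 × 10^6 m³

Direct-runoff ordinates (Q − Q_b): 0.00, 4.67, 18.33, 31.00, 22.67, 16.33, 12.00, 8.67, 6.33, 0.00 m³/s.
ΣQ_DR = 120.0 m³/s.
With Δt = 6 h = 21600 s, V = ΣQ_DR · Δt = 120.0 × 21600 = 2.59 × 10^6 m³.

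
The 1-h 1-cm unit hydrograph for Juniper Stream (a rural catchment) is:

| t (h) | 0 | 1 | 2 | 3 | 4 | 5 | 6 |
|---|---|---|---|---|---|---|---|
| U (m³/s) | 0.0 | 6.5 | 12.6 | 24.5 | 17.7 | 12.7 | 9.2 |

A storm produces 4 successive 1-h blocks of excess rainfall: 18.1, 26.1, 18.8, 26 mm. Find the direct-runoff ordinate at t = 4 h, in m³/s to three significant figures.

By discrete convolution, Q_j = Σ (P_i / 10 mm) · U_{j−i}.
At t = 4 h (j=4): Q = (18.1/10)·17.7 + (26.1/10)·24.5 + (18.8/10)·12.6 + (26/10)·6.5 = 137 m³/s.

Q ≈ 137 m³/s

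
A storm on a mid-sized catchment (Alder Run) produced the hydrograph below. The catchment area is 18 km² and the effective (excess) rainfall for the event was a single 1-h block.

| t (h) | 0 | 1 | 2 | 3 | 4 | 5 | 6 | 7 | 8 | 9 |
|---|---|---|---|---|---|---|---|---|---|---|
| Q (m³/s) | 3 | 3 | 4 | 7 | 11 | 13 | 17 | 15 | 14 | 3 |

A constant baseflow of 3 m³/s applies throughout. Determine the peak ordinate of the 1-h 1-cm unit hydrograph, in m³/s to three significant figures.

Direct runoff: 0.0, 0.0, 1.0, 4.0, 8.0, 10.0, 14.0, 12.0, 11.0, 0.0 m³/s; ΣQ_DR = 60.00 m³/s, peak = 14.0 m³/s.
Runoff depth d = ΣQ_DR·Δt / A = 60.00 × 3600 / (18 km²) = 12.00 mm.
The 1-cm UH is the DRH scaled by (10 mm)/d, so U_p = 14.0 × 10/12.00 = 11.7 m³/s.

U_p ≈ 11.7 m³/s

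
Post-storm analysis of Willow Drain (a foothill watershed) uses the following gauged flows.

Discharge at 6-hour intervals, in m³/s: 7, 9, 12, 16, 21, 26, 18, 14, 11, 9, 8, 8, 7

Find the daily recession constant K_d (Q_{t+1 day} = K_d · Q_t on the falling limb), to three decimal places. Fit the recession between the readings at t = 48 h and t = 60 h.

Between t = 48 h and t = 60 h the flow falls from 11 to 8 m³/s over 2×6 h = 12 h.
Per-interval ratio K = (8/11)^(1/2) = 0.8528; K_d = K^(24/6) = 0.529.

K_d ≈ 0.529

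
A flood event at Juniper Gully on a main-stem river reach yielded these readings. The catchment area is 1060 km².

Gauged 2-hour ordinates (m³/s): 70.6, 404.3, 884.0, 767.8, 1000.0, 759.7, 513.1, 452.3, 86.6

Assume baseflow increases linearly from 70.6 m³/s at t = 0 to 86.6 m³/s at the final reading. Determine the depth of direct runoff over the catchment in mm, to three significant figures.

Direct runoff: 0.00, 331.70, 809.40, 691.20, 921.40, 679.10, 430.50, 367.70, 0.00 m³/s; ΣQ_DR = 4231 m³/s.
V = ΣQ_DR · Δt = 4231 × 7200 s = 3.046 × 10^7 m³.
Over A = 1060 km², depth = V / A = 28.7 mm.

d ≈ 28.7 mm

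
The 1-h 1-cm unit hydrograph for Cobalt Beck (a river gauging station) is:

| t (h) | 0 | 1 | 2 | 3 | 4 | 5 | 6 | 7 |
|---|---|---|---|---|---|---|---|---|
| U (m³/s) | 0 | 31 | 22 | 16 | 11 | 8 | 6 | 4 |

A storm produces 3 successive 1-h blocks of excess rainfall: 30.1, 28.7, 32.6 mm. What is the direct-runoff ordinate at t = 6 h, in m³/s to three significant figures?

By discrete convolution, Q_j = Σ (P_i / 10 mm) · U_{j−i}.
At t = 6 h (j=6): Q = (30.1/10)·6 + (28.7/10)·8 + (32.6/10)·11 = 76.9 m³/s.

Q ≈ 76.9 m³/s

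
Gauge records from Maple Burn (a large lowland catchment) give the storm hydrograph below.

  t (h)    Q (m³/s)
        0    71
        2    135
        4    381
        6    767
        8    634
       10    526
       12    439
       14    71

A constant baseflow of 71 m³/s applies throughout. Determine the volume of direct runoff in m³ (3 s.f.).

V ≈ 1.77 × 10^7 m³

Direct-runoff ordinates (Q − Q_b): 0.0, 64.0, 310.0, 696.0, 563.0, 455.0, 368.0, 0.0 m³/s.
ΣQ_DR = 2456 m³/s.
With Δt = 2 h = 7200 s, V = ΣQ_DR · Δt = 2456 × 7200 = 1.77 × 10^7 m³.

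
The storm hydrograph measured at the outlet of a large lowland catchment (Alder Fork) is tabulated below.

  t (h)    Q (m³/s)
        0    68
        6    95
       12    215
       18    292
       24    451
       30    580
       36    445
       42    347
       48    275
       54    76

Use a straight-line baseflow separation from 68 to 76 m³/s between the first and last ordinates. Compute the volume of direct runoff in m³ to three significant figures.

V ≈ 4.59 × 10^7 m³

Direct-runoff ordinates (Q − Q_b): 0.00, 26.11, 145.22, 221.33, 379.44, 507.56, 371.67, 272.78, 199.89, 0.00 m³/s.
ΣQ_DR = 2124 m³/s.
With Δt = 6 h = 21600 s, V = ΣQ_DR · Δt = 2124 × 21600 = 4.59 × 10^7 m³.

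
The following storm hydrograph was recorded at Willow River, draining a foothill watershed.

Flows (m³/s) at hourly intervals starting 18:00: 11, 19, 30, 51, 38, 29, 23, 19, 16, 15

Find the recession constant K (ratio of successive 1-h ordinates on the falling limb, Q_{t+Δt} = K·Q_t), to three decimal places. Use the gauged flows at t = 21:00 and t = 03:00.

Using the recession-limb readings at t = 21:00 and t = 03:00: Q falls from 51 to 15 m³/s over 6 intervals.
K = (Q₂/Q₁)^(1/6) = (15/51)^(1/6) = 0.815.

K ≈ 0.815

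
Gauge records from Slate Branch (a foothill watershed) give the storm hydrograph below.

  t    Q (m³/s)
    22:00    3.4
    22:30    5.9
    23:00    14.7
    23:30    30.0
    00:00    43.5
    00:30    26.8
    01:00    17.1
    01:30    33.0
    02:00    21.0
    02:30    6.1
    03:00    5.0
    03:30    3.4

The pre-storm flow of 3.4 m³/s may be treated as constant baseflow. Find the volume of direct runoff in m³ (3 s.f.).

Direct-runoff ordinates (Q − Q_b): 0.0, 2.5, 11.3, 26.6, 40.1, 23.4, 13.7, 29.6, 17.6, 2.7, 1.6, 0.0 m³/s.
ΣQ_DR = 169.1 m³/s.
With Δt = 0.5 h = 1800 s, V = ΣQ_DR · Δt = 169.1 × 1800 = 3.04 × 10^5 m³.

V ≈ 3.04 × 10^5 m³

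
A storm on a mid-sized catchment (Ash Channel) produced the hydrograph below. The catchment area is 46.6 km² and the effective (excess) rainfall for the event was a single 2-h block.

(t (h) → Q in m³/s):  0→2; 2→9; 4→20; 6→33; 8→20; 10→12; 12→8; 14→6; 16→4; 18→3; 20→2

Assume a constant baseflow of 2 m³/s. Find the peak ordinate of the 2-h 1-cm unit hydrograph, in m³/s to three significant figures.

U_p ≈ 20.7 m³/s

Direct runoff: 0.0, 7.0, 18.0, 31.0, 18.0, 10.0, 6.0, 4.0, 2.0, 1.0, 0.0 m³/s; ΣQ_DR = 97.00 m³/s, peak = 31.0 m³/s.
Runoff depth d = ΣQ_DR·Δt / A = 97.00 × 7200 / (46.6 km²) = 14.99 mm.
The 1-cm UH is the DRH scaled by (10 mm)/d, so U_p = 31.0 × 10/14.99 = 20.7 m³/s.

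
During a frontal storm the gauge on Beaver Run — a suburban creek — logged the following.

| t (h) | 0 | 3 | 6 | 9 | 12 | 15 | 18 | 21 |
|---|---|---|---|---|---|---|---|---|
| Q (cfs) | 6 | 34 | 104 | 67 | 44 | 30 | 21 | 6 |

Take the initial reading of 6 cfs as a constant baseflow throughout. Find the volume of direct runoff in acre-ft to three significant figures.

V ≈ 65.5 acre-ft

Direct-runoff ordinates (Q − Q_b): 0.0, 28.0, 98.0, 61.0, 38.0, 24.0, 15.0, 0.0 cfs.
ΣQ_DR = 264.0 cfs.
With Δt = 3 h = 10800 s, V = ΣQ_DR · Δt = 264.0 × 10800 = 2.85 × 10^6 ft³ = 65.5 acre-ft.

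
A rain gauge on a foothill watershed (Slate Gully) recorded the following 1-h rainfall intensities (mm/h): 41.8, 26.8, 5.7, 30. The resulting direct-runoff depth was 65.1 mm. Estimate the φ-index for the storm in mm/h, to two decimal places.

φ ≈ 11.17 mm/h

Only the 3 blocks with intensity above φ contribute runoff: 41.8, 26.8, 30 mm/h.
Σ(I−φ)·Δt = d  ⇒  (41.8+26.8+30 − 3φ)·1 = 65.1
φ = (98.60 − 65.1/1) / 3 = 11.17 mm/h.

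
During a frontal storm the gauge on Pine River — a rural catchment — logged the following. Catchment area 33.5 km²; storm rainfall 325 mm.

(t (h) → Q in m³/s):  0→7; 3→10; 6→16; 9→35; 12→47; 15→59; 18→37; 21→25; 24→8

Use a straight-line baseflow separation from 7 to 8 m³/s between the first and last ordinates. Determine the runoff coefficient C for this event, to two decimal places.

C ≈ 0.18

ΣQ_DR = 176.5 m³/s; V = ΣQ_DR·Δt = 1.906 × 10^6 m³.
Runoff depth d = V / A = 56.90 mm.
C = d / P = 56.90 / 325 = 0.18.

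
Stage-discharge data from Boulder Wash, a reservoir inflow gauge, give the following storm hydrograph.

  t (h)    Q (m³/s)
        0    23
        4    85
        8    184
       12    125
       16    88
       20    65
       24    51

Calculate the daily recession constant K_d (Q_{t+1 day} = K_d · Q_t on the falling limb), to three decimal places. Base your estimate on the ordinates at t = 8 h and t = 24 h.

K_d ≈ 0.146

Between t = 8 h and t = 24 h the flow falls from 184 to 51 m³/s over 4×4 h = 16 h.
Per-interval ratio K = (51/184)^(1/4) = 0.7256; K_d = K^(24/4) = 0.146.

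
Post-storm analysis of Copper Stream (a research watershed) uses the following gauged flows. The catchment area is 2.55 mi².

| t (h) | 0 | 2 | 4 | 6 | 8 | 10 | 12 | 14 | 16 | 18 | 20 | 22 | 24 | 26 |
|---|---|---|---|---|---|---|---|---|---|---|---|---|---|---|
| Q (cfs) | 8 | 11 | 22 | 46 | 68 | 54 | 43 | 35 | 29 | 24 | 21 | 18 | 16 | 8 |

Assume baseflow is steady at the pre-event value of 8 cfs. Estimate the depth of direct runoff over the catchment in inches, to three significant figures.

Direct runoff: 0.0, 3.0, 14.0, 38.0, 60.0, 46.0, 35.0, 27.0, 21.0, 16.0, 13.0, 10.0, 8.0, 0.0 cfs; ΣQ_DR = 291.0 cfs.
V = ΣQ_DR · Δt = 291.0 × 7200 s = 2.095 × 10^6 ft³.
Over A = 2.55 mi², depth = V / A = 0.354 in.

d ≈ 0.354 in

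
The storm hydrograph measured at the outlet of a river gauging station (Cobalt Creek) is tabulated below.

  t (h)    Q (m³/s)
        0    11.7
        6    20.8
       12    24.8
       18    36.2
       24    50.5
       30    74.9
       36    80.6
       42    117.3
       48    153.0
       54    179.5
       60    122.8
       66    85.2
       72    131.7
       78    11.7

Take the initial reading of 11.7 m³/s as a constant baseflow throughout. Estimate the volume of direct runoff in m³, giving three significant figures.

V ≈ 2.02 × 10^7 m³

Direct-runoff ordinates (Q − Q_b): 0.0, 9.1, 13.1, 24.5, 38.8, 63.2, 68.9, 105.6, 141.3, 167.8, 111.1, 73.5, 120.0, 0.0 m³/s.
ΣQ_DR = 936.9 m³/s.
With Δt = 6 h = 21600 s, V = ΣQ_DR · Δt = 936.9 × 21600 = 2.02 × 10^7 m³.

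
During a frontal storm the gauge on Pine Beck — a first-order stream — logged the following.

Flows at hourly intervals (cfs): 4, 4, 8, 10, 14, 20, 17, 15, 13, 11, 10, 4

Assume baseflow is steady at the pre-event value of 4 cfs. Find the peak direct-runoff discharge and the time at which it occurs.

Subtracting baseflow gives direct-runoff ordinates: 0.0, 0.0, 4.0, 6.0, 10.0, 16.0, 13.0, 11.0, 9.0, 7.0, 6.0, 0.0 cfs.
The maximum is 16.0 cfs, occurring at the reading for t = 5 h.

Q_p = 16.0 cfs at t = 5 h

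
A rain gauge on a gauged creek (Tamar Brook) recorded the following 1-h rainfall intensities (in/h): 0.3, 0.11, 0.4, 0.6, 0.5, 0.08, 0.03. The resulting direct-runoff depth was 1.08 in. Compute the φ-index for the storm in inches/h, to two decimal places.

φ ≈ 0.18 in/h

Only the 4 blocks with intensity above φ contribute runoff: 0.3, 0.4, 0.6, 0.5 in/h.
Σ(I−φ)·Δt = d  ⇒  (0.3+0.4+0.6+0.5 − 4φ)·1 = 1.08
φ = (1.800 − 1.08/1) / 4 = 0.18 in/h.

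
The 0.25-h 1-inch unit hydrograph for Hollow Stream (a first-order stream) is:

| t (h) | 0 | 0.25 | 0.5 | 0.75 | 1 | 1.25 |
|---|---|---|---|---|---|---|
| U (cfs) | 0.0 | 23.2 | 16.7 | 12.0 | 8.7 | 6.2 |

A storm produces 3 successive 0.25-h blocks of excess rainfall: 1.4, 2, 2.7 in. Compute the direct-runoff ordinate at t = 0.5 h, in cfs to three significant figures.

Q ≈ 69.8 cfs

By discrete convolution, Q_j = Σ (P_i / 1 in) · U_{j−i}.
At t = 0.5 h (j=2): Q = (1.4/1)·16.7 + (2/1)·23.2 + (2.7/1)·0.0 = 69.8 cfs.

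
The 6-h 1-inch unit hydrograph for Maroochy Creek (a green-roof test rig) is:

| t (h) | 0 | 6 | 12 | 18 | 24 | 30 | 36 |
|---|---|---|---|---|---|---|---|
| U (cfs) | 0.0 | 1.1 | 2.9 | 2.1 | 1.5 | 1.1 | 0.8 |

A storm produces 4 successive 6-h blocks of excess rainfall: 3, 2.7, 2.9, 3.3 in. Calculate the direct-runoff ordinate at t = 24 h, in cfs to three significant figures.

By discrete convolution, Q_j = Σ (P_i / 1 in) · U_{j−i}.
At t = 24 h (j=4): Q = (3/1)·1.5 + (2.7/1)·2.1 + (2.9/1)·2.9 + (3.3/1)·1.1 = 22.2 cfs.

Q ≈ 22.2 cfs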